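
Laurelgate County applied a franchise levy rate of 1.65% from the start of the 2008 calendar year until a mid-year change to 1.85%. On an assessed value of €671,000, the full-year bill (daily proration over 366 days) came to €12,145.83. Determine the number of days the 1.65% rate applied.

Let d = days at the first rate; then 366 − d days at the second rate.
€671,000 × [1.65%·d + 1.85%·(366−d)] / 366 = €12,145.83
Solving gives d = 73, so the new rate took effect on 14 Mar 2008.

73 days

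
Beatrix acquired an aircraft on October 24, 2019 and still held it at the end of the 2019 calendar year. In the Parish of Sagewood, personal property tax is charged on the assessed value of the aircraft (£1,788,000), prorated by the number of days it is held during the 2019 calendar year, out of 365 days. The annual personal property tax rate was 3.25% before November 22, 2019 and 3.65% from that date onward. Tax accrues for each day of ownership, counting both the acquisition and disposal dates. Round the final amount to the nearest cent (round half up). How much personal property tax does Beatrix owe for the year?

£11,768.96

October 24 – November 21, 2019: 29 days at 3.25% → £1,788,000 × 3.25% × 29/365 = £4,616.9589
November 22 – December 31, 2019: 40 days at 3.65% → £1,788,000 × 3.65% × 40/365 = £7,152.0000
Total = £11,768.9589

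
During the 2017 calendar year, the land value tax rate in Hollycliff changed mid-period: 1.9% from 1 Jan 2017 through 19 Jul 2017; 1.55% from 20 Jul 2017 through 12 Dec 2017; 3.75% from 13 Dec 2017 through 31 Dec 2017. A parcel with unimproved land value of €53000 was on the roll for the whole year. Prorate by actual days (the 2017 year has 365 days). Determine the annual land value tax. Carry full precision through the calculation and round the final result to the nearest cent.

1 Jan – 19 Jul 2017: 200 days at 1.9% → €53000 × 1.9% × 200/365 = €551.7808
20 Jul – 12 Dec 2017: 146 days at 1.55% → €53000 × 1.55% × 146/365 = €328.6000
13 Dec – 31 Dec 2017: 19 days at 3.75% → €53000 × 3.75% × 19/365 = €103.4589
Total = €983.8397

€983.84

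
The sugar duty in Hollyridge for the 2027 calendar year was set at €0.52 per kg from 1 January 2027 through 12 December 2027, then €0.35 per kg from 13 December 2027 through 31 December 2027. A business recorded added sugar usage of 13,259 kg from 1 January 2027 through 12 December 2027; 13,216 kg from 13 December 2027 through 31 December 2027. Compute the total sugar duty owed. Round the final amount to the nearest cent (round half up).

1 January – 12 December 2027: 13,259 kg at €0.52/kg → €6,894.68
13 December – 31 December 2027: 13,216 kg at €0.35/kg → €4,625.60

€11,520.28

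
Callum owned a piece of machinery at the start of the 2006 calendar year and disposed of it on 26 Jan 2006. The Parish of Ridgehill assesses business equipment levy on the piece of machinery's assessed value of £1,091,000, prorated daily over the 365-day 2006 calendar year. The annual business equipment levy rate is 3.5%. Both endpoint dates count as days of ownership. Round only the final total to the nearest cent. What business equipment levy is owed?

Days held (1 Jan – 26 Jan 2006): 26 out of 365
Tax = £1,091,000 × 3.5% × 26/365 = £2,720.0274

£2,720.03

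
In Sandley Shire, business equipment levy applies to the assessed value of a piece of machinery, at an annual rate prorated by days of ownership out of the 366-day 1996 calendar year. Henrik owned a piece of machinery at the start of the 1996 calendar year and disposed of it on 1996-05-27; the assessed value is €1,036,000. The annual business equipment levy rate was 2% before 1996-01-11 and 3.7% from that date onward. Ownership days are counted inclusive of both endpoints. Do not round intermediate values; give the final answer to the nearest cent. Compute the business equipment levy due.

1996-01-01 to 1996-01-10: 10 days at 2% → €1,036,000 × 2% × 10/366 = €566.1202
1996-01-11 to 1996-05-27: 138 days at 3.7% → €1,036,000 × 3.7% × 138/366 = €14,453.0492
Total = €15,019.1694

€15,019.17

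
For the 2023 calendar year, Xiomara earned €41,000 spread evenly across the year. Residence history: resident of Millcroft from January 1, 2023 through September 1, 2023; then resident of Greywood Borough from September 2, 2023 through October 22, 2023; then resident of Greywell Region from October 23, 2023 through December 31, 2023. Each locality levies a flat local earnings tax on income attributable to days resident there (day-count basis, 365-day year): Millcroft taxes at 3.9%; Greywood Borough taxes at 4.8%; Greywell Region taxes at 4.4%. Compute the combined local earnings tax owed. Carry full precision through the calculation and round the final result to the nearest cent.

€1,689.87

Millcroft, January 1 – September 1, 2023: 244 days → €41,000 × 3.9% × 244/365 = €1,068.9205
Greywood Borough, September 2 – October 22, 2023: 51 days → €41,000 × 4.8% × 51/365 = €274.9808
Greywell Region, October 23 – December 31, 2023: 70 days → €41,000 × 4.4% × 70/365 = €345.9726
Total = €1,689.8740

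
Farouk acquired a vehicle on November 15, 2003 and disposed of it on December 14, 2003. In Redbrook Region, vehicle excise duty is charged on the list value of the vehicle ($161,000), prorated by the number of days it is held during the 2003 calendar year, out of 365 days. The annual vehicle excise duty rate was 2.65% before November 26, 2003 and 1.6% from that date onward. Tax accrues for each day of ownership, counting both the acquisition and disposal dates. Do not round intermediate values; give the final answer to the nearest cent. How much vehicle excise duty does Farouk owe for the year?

November 15 – November 25, 2003: 11 days at 2.65% → $161,000 × 2.65% × 11/365 = $128.5795
November 26 – December 14, 2003: 19 days at 1.6% → $161,000 × 1.6% × 19/365 = $134.0932
Total = $262.6726

$262.67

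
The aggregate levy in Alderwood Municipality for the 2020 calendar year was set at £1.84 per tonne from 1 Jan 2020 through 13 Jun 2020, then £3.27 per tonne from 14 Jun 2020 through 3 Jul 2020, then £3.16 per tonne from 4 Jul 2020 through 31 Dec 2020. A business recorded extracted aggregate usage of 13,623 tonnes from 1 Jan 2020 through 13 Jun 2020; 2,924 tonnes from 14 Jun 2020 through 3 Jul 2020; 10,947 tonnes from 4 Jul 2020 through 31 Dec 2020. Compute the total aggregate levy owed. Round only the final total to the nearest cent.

1 Jan – 13 Jun 2020: 13,623 tonnes at £1.84/tonne → £25,066.32
14 Jun – 3 Jul 2020: 2,924 tonnes at £3.27/tonne → £9,561.48
4 Jul – 31 Dec 2020: 10,947 tonnes at £3.16/tonne → £34,592.52

£69,220.32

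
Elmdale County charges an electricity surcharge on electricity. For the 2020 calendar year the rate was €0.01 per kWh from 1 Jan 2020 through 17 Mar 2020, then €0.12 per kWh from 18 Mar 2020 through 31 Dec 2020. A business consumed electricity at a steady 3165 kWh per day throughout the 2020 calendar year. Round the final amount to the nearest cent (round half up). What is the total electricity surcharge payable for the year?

€112199.25

1 Jan – 17 Mar 2020: 77 days × 3165 kWh/day = 243,705 kWh at €0.01/kWh → €2437.05
18 Mar – 31 Dec 2020: 289 days × 3165 kWh/day = 914,685 kWh at €0.12/kWh → €109762.20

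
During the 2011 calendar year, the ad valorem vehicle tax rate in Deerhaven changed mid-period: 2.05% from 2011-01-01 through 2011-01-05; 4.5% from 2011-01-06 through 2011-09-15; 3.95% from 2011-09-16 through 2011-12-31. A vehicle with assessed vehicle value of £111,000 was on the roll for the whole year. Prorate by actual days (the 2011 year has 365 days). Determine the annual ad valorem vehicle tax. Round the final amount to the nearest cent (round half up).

2011-01-01 to 2011-01-05: 5 days at 2.05% → £111,000 × 2.05% × 5/365 = £31.1712
2011-01-06 to 2011-09-15: 253 days at 4.5% → £111,000 × 4.5% × 253/365 = £3,462.2877
2011-09-16 to 2011-12-31: 107 days at 3.95% → £111,000 × 3.95% × 107/365 = £1,285.3192
Total = £4,778.7781

£4,778.78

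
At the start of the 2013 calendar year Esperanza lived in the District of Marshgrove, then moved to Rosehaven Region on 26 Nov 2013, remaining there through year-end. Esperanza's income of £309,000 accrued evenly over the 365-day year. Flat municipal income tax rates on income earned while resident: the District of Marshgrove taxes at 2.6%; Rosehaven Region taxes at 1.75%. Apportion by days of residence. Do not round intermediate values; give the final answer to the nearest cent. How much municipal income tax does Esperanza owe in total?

£7,774.95

The District of Marshgrove, 1 Jan – 25 Nov 2013: 329 days → £309,000 × 2.6% × 329/365 = £7,241.6055
Rosehaven Region, 26 Nov – 31 Dec 2013: 36 days → £309,000 × 1.75% × 36/365 = £533.3425
Total = £7,774.9479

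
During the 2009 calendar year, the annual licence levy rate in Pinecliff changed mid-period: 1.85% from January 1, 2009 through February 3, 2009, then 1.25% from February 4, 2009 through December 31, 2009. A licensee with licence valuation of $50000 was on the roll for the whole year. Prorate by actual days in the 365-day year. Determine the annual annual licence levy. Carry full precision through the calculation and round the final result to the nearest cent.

January 1 – February 3, 2009: 34 days at 1.85% → $50000 × 1.85% × 34/365 = $86.1644
February 4 – December 31, 2009: 331 days at 1.25% → $50000 × 1.25% × 331/365 = $566.7808
Total = $652.9452

$652.95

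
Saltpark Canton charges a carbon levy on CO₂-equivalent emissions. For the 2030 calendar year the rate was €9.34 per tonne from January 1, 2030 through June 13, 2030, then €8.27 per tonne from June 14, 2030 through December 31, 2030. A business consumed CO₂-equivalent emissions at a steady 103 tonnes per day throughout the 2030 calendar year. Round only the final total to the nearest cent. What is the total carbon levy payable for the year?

€328,985.09

January 1 – June 13, 2030: 164 days × 103 tonnes/day = 16,892 tonnes at €9.34/tonne → €157,771.28
June 14 – December 31, 2030: 201 days × 103 tonnes/day = 20,703 tonnes at €8.27/tonne → €171,213.81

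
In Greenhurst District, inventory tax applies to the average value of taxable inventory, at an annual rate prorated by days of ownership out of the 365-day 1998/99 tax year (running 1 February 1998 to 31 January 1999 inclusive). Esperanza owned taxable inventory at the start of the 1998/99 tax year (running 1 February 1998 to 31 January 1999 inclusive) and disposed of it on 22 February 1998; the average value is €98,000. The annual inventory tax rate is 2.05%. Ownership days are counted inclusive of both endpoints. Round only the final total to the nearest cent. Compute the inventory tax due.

Days held (1 February – 22 February 1998): 22 out of 365
Tax = €98,000 × 2.05% × 22/365 = €121.0904

€121.09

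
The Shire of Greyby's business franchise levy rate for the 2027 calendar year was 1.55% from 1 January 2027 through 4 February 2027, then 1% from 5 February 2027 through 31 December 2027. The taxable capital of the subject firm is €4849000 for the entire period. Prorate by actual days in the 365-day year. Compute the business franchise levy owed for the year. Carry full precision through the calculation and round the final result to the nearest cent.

1 January – 4 February 2027: 35 days at 1.55% → €4849000 × 1.55% × 35/365 = €7207.0753
5 February – 31 December 2027: 330 days at 1% → €4849000 × 1% × 330/365 = €43840.2740
Total = €51047.3493

€51047.35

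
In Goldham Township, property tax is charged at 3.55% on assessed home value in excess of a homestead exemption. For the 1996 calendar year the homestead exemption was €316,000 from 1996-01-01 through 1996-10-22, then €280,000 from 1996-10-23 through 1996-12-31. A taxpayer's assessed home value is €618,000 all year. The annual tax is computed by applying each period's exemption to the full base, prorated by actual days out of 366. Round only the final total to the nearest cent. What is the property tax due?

1996-01-01 to 1996-10-22: 296 days, exemption €316,000 → (€618,000 − €316,000) × 3.55% × 296/366 = €8,670.5355
1996-10-23 to 1996-12-31: 70 days, exemption €280,000 → (€618,000 − €280,000) × 3.55% × 70/366 = €2,294.8907
Total = €10,965.4262

€10,965.43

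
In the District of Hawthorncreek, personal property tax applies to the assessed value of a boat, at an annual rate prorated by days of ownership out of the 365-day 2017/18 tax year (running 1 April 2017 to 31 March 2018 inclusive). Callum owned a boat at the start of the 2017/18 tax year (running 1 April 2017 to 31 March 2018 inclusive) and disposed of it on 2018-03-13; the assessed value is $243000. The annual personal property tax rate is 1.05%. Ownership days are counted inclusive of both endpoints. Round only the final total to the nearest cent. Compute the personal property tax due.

Days held (2017-04-01 to 2018-03-13): 347 out of 365
Tax = $243000 × 1.05% × 347/365 = $2425.6726

$2425.67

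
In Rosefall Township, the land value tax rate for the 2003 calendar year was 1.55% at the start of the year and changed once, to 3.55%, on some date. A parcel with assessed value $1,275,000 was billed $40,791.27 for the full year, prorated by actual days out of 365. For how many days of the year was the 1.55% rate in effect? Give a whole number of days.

64 days

Let d = days at the first rate; then 365 − d days at the second rate.
$1,275,000 × [1.55%·d + 3.55%·(365−d)] / 365 = $40,791.27
Solving gives d = 64, so the new rate took effect on March 6, 2003.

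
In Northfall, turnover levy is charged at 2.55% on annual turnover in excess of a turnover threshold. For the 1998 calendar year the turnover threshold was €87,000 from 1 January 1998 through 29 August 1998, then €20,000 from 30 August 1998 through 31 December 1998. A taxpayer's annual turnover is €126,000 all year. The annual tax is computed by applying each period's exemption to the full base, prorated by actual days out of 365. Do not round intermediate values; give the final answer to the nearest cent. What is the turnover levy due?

€1,574.92

1 January – 29 August 1998: 241 days, exemption €87,000 → (€126,000 − €87,000) × 2.55% × 241/365 = €656.6425
30 August – 31 December 1998: 124 days, exemption €20,000 → (€126,000 − €20,000) × 2.55% × 124/365 = €918.2795
Total = €1,574.9219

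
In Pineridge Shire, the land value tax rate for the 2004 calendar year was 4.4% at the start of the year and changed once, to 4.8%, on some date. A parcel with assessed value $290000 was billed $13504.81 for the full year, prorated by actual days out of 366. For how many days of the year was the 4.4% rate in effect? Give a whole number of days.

131 days

Let d = days at the first rate; then 366 − d days at the second rate.
$290000 × [4.4%·d + 4.8%·(366−d)] / 366 = $13504.81
Solving gives d = 131, so the new rate took effect on 11 May 2004.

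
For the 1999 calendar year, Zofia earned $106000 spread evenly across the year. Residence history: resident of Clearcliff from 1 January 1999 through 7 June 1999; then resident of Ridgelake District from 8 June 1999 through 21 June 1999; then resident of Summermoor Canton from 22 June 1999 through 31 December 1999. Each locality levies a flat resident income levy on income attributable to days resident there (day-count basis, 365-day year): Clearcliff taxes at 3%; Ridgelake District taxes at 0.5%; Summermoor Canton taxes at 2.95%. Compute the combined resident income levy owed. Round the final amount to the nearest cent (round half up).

Clearcliff, 1 January – 7 June 1999: 158 days → $106000 × 3% × 158/365 = $1376.5479
Ridgelake District, 8 June – 21 June 1999: 14 days → $106000 × 0.5% × 14/365 = $20.3288
Summermoor Canton, 22 June – 31 December 1999: 193 days → $106000 × 2.95% × 193/365 = $1653.4548
Total = $3050.3315

$3050.33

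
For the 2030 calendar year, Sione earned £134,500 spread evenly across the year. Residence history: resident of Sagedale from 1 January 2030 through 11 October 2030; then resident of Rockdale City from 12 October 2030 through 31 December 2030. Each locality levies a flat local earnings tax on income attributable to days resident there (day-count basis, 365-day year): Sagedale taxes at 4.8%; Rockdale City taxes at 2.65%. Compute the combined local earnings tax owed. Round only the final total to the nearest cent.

£5,814.27

Sagedale, 1 January – 11 October 2030: 284 days → £134,500 × 4.8% × 284/365 = £5,023.2986
Rockdale City, 12 October – 31 December 2030: 81 days → £134,500 × 2.65% × 81/365 = £790.9705
Total = £5,814.2692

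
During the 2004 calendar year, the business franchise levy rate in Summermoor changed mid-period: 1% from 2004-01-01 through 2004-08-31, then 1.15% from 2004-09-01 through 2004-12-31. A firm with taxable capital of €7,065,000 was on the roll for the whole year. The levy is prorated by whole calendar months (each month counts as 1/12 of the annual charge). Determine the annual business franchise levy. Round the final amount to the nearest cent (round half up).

2004-01-01 to 2004-08-31: 8 months at 1% → €7,065,000 × 1% × 8/12 = €47,100.0000
2004-09-01 to 2004-12-31: 4 months at 1.15% → €7,065,000 × 1.15% × 4/12 = €27,082.5000
Total = €74,182.5000

€74,182.50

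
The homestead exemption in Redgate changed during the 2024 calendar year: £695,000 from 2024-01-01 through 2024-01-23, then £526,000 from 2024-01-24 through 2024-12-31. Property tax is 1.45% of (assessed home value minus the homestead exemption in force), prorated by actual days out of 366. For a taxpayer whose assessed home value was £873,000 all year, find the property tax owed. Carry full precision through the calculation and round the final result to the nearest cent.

2024-01-01 to 2024-01-23: 23 days, exemption £695,000 → (£873,000 − £695,000) × 1.45% × 23/366 = £162.1940
2024-01-24 to 2024-12-31: 343 days, exemption £526,000 → (£873,000 − £526,000) × 1.45% × 343/366 = £4,715.3128
Total = £4,877.5068

£4,877.51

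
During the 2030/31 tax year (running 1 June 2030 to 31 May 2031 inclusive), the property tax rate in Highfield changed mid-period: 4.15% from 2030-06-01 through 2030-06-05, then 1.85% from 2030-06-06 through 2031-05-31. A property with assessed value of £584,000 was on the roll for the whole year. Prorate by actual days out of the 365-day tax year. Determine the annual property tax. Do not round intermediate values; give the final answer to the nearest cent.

2030-06-01 to 2030-06-05: 5 days at 4.15% → £584,000 × 4.15% × 5/365 = £332.0000
2030-06-06 to 2031-05-31: 360 days at 1.85% → £584,000 × 1.85% × 360/365 = £10,656.0000
Total = £10,988.0000

£10,988.00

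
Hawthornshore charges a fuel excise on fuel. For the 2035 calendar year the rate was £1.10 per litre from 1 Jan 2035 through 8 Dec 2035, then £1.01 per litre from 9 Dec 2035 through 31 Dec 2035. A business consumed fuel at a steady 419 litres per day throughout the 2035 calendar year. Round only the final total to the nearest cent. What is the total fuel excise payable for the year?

1 Jan – 8 Dec 2035: 342 days × 419 litres/day = 143,298 litres at £1.10/litre → £157627.80
9 Dec – 31 Dec 2035: 23 days × 419 litres/day = 9,637 litres at £1.01/litre → £9733.37

£167361.17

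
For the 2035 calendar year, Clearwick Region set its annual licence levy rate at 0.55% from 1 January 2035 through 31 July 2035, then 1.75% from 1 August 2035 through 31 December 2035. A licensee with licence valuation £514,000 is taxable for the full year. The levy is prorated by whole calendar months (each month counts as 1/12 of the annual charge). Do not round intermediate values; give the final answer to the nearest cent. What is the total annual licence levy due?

£5,397.00

1 January – 31 July 2035: 7 months at 0.55% → £514,000 × 0.55% × 7/12 = £1,649.0833
1 August – 31 December 2035: 5 months at 1.75% → £514,000 × 1.75% × 5/12 = £3,747.9167
Total = £5,397.0000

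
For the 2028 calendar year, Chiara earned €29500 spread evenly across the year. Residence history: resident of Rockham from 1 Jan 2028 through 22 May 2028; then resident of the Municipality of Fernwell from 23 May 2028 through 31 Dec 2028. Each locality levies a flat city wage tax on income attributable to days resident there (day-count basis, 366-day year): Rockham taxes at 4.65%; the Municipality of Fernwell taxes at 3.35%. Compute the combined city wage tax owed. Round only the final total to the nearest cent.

Rockham, 1 Jan – 22 May 2028: 143 days → €29500 × 4.65% × 143/366 = €535.9570
The Municipality of Fernwell, 23 May – 31 Dec 2028: 223 days → €29500 × 3.35% × 223/366 = €602.1305
Total = €1138.0874

€1138.09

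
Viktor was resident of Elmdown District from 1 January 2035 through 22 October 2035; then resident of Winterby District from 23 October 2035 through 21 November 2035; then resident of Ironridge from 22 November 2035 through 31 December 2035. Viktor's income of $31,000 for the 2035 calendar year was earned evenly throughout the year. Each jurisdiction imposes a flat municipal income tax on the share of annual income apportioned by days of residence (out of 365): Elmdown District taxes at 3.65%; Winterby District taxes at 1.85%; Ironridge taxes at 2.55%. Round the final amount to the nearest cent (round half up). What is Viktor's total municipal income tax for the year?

Elmdown District, 1 January – 22 October 2035: 295 days → $31,000 × 3.65% × 295/365 = $914.5000
Winterby District, 23 October – 21 November 2035: 30 days → $31,000 × 1.85% × 30/365 = $47.1370
Ironridge, 22 November – 31 December 2035: 40 days → $31,000 × 2.55% × 40/365 = $86.6301
Total = $1,048.2671

$1,048.27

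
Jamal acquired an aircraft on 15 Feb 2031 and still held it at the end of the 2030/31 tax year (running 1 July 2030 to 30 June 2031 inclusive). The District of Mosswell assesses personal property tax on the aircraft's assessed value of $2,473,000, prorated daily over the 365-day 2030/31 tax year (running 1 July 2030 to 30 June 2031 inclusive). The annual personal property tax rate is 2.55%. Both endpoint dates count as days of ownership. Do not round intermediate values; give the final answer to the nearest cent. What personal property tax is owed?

$23,496.89

Days held (15 Feb – 30 Jun 2031): 136 out of 365
Tax = $2,473,000 × 2.55% × 136/365 = $23,496.8877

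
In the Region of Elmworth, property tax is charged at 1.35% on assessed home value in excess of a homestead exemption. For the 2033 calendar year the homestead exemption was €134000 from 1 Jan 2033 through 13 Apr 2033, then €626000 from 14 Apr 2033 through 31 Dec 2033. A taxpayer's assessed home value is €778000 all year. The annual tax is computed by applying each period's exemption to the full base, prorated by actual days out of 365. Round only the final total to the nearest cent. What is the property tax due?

€3926.32

1 Jan – 13 Apr 2033: 103 days, exemption €134000 → (€778000 − €134000) × 1.35% × 103/365 = €2453.3753
14 Apr – 31 Dec 2033: 262 days, exemption €626000 → (€778000 − €626000) × 1.35% × 262/365 = €1472.9425
Total = €3926.3178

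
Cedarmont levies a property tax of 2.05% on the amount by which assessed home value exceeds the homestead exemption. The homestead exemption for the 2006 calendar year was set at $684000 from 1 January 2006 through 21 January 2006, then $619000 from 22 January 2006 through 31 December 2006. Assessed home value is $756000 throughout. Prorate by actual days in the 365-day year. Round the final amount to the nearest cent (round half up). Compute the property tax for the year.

$2731.84

1 January – 21 January 2006: 21 days, exemption $684000 → ($756000 − $684000) × 2.05% × 21/365 = $84.9205
22 January – 31 December 2006: 344 days, exemption $619000 → ($756000 − $619000) × 2.05% × 344/365 = $2646.9151
Total = $2731.8356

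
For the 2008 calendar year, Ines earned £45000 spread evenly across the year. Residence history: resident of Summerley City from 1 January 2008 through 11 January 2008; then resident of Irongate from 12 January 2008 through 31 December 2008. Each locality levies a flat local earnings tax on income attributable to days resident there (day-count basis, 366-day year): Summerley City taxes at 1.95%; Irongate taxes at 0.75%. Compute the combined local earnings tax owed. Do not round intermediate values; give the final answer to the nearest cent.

£353.73

Summerley City, 1 January – 11 January 2008: 11 days → £45000 × 1.95% × 11/366 = £26.3730
Irongate, 12 January – 31 December 2008: 355 days → £45000 × 0.75% × 355/366 = £327.3566
Total = £353.7295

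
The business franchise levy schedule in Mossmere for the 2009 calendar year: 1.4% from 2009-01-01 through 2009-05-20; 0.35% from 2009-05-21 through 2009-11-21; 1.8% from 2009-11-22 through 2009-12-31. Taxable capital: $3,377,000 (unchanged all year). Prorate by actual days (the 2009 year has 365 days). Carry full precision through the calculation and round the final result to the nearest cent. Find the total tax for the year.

2009-01-01 to 2009-05-20: 140 days at 1.4% → $3,377,000 × 1.4% × 140/365 = $18,134.0274
2009-05-21 to 2009-11-21: 185 days at 0.35% → $3,377,000 × 0.35% × 185/365 = $5,990.7055
2009-11-22 to 2009-12-31: 40 days at 1.8% → $3,377,000 × 1.8% × 40/365 = $6,661.4795
Total = $30,786.2123

$30,786.21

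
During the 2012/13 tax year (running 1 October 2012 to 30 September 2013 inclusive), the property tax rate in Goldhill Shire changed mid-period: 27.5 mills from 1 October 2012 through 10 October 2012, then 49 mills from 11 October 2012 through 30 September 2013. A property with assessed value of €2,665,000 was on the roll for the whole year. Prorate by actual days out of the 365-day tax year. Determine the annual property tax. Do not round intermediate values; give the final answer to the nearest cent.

€129,015.21

1 October – 10 October 2012: 10 days at 27.5 mills → €2,665,000 × 2.75% × 10/365 = €2,007.8767
11 October 2012 – 30 September 2013: 355 days at 49 mills → €2,665,000 × 4.9% × 355/365 = €127,007.3288
Total = €129,015.2055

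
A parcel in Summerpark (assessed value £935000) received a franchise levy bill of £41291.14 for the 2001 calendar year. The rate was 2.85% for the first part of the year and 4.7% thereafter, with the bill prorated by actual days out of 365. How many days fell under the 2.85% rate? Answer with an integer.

Let d = days at the first rate; then 365 − d days at the second rate.
£935000 × [2.85%·d + 4.7%·(365−d)] / 365 = £41291.14
Solving gives d = 56, so the new rate took effect on February 26, 2001.

56 days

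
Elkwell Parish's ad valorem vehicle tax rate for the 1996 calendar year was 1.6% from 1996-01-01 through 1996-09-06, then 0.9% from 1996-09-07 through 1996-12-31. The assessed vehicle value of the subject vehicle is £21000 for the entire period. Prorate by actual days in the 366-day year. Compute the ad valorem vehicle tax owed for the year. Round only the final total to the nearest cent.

1996-01-01 to 1996-09-06: 250 days at 1.6% → £21000 × 1.6% × 250/366 = £229.5082
1996-09-07 to 1996-12-31: 116 days at 0.9% → £21000 × 0.9% × 116/366 = £59.9016
Total = £289.4098

£289.41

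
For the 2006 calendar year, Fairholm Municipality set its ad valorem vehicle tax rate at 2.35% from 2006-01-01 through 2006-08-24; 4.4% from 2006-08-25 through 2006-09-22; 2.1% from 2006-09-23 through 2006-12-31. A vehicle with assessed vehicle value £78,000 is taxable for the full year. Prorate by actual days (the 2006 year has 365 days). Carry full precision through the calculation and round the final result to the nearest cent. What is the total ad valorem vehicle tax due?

2006-01-01 to 2006-08-24: 236 days at 2.35% → £78,000 × 2.35% × 236/365 = £1,185.1726
2006-08-25 to 2006-09-22: 29 days at 4.4% → £78,000 × 4.4% × 29/365 = £272.6795
2006-09-23 to 2006-12-31: 100 days at 2.1% → £78,000 × 2.1% × 100/365 = £448.7671
Total = £1,906.6192

£1,906.62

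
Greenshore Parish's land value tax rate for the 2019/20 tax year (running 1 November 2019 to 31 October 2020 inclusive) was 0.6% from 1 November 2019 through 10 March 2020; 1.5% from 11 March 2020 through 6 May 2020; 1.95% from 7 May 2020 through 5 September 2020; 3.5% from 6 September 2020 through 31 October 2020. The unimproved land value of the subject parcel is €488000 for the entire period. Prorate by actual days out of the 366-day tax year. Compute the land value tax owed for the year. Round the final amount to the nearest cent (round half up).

1 November 2019 – 10 March 2020: 131 days at 0.6% → €488000 × 0.6% × 131/366 = €1048.0000
11 March – 6 May 2020: 57 days at 1.5% → €488000 × 1.5% × 57/366 = €1140.0000
7 May – 5 September 2020: 122 days at 1.95% → €488000 × 1.95% × 122/366 = €3172.0000
6 September – 31 October 2020: 56 days at 3.5% → €488000 × 3.5% × 56/366 = €2613.3333
Total = €7973.3333

€7973.33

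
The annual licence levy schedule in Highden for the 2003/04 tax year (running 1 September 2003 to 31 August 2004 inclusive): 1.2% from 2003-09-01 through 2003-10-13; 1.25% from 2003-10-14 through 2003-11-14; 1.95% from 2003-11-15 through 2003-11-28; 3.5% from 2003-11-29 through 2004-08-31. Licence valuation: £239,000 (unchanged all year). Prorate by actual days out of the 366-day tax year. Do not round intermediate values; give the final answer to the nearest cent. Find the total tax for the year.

2003-09-01 to 2003-10-13: 43 days at 1.2% → £239,000 × 1.2% × 43/366 = £336.9508
2003-10-14 to 2003-11-14: 32 days at 1.25% → £239,000 × 1.25% × 32/366 = £261.2022
2003-11-15 to 2003-11-28: 14 days at 1.95% → £239,000 × 1.95% × 14/366 = £178.2705
2003-11-29 to 2004-08-31: 277 days at 3.5% → £239,000 × 3.5% × 277/366 = £6,330.8880
Total = £7,107.3115

£7,107.31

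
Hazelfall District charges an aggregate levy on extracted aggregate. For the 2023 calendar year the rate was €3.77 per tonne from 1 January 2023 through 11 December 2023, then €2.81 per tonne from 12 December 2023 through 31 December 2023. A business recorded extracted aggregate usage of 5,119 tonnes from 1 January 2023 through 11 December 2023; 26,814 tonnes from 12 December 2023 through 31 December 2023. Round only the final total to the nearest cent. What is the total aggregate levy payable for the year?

1 January – 11 December 2023: 5,119 tonnes at €3.77/tonne → €19298.63
12 December – 31 December 2023: 26,814 tonnes at €2.81/tonne → €75347.34

€94645.97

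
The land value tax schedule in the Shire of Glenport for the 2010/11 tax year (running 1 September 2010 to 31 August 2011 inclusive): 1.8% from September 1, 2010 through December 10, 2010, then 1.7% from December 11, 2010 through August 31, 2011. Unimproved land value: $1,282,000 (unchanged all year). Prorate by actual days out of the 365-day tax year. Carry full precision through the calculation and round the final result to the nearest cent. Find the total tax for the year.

$22,148.75

September 1 – December 10, 2010: 101 days at 1.8% → $1,282,000 × 1.8% × 101/365 = $6,385.4137
December 11, 2010 – August 31, 2011: 264 days at 1.7% → $1,282,000 × 1.7% × 264/365 = $15,763.3315
Total = $22,148.7452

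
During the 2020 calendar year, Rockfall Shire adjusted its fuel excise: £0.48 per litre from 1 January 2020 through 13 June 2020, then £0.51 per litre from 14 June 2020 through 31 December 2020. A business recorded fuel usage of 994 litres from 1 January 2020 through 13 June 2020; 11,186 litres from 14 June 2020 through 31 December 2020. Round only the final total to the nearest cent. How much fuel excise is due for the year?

£6,181.98

1 January – 13 June 2020: 994 litres at £0.48/litre → £477.12
14 June – 31 December 2020: 11,186 litres at £0.51/litre → £5,704.86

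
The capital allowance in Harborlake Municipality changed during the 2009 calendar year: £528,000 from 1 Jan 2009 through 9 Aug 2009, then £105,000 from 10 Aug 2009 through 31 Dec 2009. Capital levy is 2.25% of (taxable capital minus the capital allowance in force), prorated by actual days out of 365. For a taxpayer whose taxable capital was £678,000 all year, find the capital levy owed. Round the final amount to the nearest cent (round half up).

£7,129.85

1 Jan – 9 Aug 2009: 221 days, exemption £528,000 → (£678,000 − £528,000) × 2.25% × 221/365 = £2,043.4932
10 Aug – 31 Dec 2009: 144 days, exemption £105,000 → (£678,000 − £105,000) × 2.25% × 144/365 = £5,086.3562
Total = £7,129.8493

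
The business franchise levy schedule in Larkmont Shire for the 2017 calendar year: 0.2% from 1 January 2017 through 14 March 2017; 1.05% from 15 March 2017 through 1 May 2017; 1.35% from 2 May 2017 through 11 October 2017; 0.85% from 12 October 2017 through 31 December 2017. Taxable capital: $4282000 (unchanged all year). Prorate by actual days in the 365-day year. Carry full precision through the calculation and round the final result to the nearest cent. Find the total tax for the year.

1 January – 14 March 2017: 73 days at 0.2% → $4282000 × 0.2% × 73/365 = $1712.8000
15 March – 1 May 2017: 48 days at 1.05% → $4282000 × 1.05% × 48/365 = $5912.6795
2 May – 11 October 2017: 163 days at 1.35% → $4282000 × 1.35% × 163/365 = $25815.1808
12 October – 31 December 2017: 81 days at 0.85% → $4282000 × 0.85% × 81/365 = $8077.1425
Total = $41517.8027

$41517.80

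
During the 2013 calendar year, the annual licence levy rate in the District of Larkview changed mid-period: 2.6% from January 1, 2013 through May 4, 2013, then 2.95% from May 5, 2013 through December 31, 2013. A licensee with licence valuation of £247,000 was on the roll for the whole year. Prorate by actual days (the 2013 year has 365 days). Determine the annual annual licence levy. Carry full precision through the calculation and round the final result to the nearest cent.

January 1 – May 4, 2013: 124 days at 2.6% → £247,000 × 2.6% × 124/365 = £2,181.7205
May 5 – December 31, 2013: 241 days at 2.95% → £247,000 × 2.95% × 241/365 = £4,811.0863
Total = £6,992.8068

£6,992.81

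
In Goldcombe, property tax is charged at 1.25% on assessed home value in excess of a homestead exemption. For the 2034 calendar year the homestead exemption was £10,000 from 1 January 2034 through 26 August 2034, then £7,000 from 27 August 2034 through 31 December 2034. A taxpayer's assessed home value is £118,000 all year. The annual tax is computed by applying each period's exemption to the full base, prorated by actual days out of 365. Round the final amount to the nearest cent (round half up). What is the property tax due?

1 January – 26 August 2034: 238 days, exemption £10,000 → (£118,000 − £10,000) × 1.25% × 238/365 = £880.2740
27 August – 31 December 2034: 127 days, exemption £7,000 → (£118,000 − £7,000) × 1.25% × 127/365 = £482.7740
Total = £1,363.0479

£1,363.05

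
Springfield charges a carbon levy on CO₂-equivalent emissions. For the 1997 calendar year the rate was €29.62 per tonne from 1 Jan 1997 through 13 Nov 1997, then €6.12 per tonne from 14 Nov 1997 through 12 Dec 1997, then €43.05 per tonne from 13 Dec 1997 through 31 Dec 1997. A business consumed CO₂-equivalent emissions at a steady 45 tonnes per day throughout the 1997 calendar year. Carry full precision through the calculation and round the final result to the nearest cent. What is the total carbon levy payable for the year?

1 Jan – 13 Nov 1997: 317 days × 45 tonnes/day = 14,265 tonnes at €29.62/tonne → €422,529.30
14 Nov – 12 Dec 1997: 29 days × 45 tonnes/day = 1,305 tonnes at €6.12/tonne → €7,986.60
13 Dec – 31 Dec 1997: 19 days × 45 tonnes/day = 855 tonnes at €43.05/tonne → €36,807.75

€467,323.65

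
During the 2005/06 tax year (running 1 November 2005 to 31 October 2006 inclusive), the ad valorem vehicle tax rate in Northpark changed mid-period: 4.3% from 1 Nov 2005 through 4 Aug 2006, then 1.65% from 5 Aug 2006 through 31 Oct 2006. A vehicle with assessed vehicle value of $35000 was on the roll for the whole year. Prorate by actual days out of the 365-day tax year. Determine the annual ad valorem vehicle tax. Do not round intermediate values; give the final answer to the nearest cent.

$1281.38

1 Nov 2005 – 4 Aug 2006: 277 days at 4.3% → $35000 × 4.3% × 277/365 = $1142.1507
5 Aug – 31 Oct 2006: 88 days at 1.65% → $35000 × 1.65% × 88/365 = $139.2329
Total = $1281.3836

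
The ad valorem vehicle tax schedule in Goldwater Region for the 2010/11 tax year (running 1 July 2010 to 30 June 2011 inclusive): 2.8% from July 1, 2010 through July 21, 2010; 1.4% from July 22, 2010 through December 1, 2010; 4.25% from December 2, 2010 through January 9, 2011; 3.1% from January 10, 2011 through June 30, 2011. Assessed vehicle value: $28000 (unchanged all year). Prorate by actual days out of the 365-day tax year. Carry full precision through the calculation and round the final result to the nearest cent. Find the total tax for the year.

$724.13

July 1 – July 21, 2010: 21 days at 2.8% → $28000 × 2.8% × 21/365 = $45.1068
July 22 – December 1, 2010: 133 days at 1.4% → $28000 × 1.4% × 133/365 = $142.8384
December 2, 2010 – January 9, 2011: 39 days at 4.25% → $28000 × 4.25% × 39/365 = $127.1507
January 10 – June 30, 2011: 172 days at 3.1% → $28000 × 3.1% × 172/365 = $409.0301
Total = $724.1260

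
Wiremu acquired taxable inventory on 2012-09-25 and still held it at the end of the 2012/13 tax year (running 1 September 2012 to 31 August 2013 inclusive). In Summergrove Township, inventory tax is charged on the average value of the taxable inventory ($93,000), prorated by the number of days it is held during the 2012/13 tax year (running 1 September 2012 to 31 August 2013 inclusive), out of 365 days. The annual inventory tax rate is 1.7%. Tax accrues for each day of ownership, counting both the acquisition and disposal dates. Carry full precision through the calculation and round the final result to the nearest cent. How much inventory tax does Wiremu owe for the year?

Days held (2012-09-25 to 2013-08-31): 341 out of 365
Tax = $93,000 × 1.7% × 341/365 = $1,477.0438

$1,477.04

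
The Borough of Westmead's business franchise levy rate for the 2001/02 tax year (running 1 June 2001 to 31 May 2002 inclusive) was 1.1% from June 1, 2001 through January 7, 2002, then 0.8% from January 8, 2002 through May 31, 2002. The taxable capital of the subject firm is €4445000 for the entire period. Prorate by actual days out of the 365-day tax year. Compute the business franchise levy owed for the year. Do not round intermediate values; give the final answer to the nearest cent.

€43634.07

June 1, 2001 – January 7, 2002: 221 days at 1.1% → €4445000 × 1.1% × 221/365 = €29604.9178
January 8 – May 31, 2002: 144 days at 0.8% → €4445000 × 0.8% × 144/365 = €14029.1507
Total = €43634.0685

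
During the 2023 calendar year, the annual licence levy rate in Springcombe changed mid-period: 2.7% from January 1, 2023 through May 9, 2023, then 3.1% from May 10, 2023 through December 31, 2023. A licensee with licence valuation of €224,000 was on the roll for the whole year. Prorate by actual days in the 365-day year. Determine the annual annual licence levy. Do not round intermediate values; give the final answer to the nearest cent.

€6,627.33

January 1 – May 9, 2023: 129 days at 2.7% → €224,000 × 2.7% × 129/365 = €2,137.5123
May 10 – December 31, 2023: 236 days at 3.1% → €224,000 × 3.1% × 236/365 = €4,489.8192
Total = €6,627.3315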